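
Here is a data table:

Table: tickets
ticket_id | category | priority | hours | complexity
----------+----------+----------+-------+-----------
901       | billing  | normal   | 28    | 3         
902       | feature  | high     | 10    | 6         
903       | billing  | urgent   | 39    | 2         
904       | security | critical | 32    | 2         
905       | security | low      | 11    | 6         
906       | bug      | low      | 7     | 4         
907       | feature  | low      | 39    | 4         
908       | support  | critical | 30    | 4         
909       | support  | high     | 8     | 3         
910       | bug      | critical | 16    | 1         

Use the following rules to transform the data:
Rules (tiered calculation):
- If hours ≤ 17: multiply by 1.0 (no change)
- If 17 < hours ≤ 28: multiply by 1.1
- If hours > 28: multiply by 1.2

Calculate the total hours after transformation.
250.8

Step 1: Tier 1 (hours ≤ 17): 5 records, sum = 52 × 1.0 = 52.0
Step 2: Tier 2 (17 < hours ≤ 28): 1 records, sum = 28 × 1.1 = 30.8
Step 3: Tier 3 (hours > 28): 4 records, sum = 140 × 1.2 = 168.0
Step 4: Final sum = 52.0 + 30.8 + 168.0 = 250.8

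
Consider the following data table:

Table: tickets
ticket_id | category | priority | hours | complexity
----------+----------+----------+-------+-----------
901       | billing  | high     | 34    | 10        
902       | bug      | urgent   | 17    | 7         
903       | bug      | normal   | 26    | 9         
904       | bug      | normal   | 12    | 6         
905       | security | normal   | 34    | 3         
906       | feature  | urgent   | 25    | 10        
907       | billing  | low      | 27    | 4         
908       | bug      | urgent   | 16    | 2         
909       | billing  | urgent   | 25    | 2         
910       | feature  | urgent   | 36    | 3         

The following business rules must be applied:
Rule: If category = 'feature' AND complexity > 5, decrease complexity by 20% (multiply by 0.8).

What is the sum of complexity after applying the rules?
54.0

Step 1: Find records where category = 'feature' AND complexity > 5
Step 2: 1 records match, summing to 10
Step 3: After multiplier: 10 × 0.8 = 8.0
Step 4: Unaffected records sum: 46
Step 5: Final sum = 8.0 + 46 = 54.0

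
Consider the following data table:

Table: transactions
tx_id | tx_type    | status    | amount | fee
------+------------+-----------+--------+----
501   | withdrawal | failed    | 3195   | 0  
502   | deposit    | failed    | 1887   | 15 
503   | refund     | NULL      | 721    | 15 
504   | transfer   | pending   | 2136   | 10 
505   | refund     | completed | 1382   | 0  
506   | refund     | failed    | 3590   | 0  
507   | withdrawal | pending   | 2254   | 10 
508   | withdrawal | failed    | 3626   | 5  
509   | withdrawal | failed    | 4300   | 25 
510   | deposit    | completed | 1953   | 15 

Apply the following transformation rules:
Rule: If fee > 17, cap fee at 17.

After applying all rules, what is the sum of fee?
87

Step 1: 1 records have fee > 17
Step 2: These records originally summed to 25
Step 3: After capping: 1 × 17 = 17
Step 4: Unaffected records sum: 70
Step 5: Final sum = 17 + 70 = 87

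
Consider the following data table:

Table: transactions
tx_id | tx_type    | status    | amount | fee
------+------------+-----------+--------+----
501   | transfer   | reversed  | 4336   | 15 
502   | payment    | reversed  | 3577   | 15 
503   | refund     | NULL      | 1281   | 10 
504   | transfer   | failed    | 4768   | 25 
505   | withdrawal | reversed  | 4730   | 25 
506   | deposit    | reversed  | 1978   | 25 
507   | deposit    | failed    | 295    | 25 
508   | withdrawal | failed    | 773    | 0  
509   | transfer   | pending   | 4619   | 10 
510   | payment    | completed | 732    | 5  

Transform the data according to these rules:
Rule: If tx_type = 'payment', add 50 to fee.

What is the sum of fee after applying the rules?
255

Step 1: Count records where tx_type = 'payment': 2
Step 2: Total bonus added: 2 × 50 = 100
Step 3: Original sum of fee: 155
Step 4: Final sum = 155 + 100 = 255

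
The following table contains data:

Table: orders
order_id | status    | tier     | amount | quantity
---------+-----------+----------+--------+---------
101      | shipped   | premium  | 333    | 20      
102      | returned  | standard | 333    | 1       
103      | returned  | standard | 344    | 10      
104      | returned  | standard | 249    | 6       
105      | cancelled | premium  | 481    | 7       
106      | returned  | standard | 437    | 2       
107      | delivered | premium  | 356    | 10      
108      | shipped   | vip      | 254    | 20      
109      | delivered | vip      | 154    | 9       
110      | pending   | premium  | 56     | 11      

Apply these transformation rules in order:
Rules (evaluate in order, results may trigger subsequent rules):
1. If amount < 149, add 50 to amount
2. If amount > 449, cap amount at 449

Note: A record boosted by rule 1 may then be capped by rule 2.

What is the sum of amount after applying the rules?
3015

Step 1: Apply rule 1 to records with amount < 149
  - 1 records get bonus of 50
  - Of these, 0 records then exceed 449 and get capped
Step 2: Apply rule 2 to records with amount > 449
  - 1 records (original) are capped
Step 3: Calculate final sum = 3015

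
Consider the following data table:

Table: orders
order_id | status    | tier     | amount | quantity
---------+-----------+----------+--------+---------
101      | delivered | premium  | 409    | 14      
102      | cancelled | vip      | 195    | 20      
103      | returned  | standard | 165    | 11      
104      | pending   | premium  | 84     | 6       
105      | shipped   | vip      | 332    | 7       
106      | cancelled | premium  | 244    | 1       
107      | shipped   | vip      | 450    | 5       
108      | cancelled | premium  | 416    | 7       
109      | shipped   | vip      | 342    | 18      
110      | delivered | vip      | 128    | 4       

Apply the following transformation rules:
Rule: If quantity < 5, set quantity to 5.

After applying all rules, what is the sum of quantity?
98

Step 1: 2 records have quantity < 5
Step 2: These records originally summed to 5
Step 3: After setting to minimum: 2 × 5 = 10
Step 4: Unaffected records sum: 88
Step 5: Final sum = 10 + 88 = 98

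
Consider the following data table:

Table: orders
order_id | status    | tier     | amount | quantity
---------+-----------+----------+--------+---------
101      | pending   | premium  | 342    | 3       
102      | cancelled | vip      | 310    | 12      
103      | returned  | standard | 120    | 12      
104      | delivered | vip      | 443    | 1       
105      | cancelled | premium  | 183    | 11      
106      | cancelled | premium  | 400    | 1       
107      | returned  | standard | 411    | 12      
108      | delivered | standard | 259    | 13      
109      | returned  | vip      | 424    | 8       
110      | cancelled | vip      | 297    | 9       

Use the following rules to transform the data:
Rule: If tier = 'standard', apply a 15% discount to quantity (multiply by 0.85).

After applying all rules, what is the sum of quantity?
76.45

Step 1: Records with tier = 'standard' have total quantity = 37
Step 2: Apply multiplier: 37 × 0.85 = 31.45
Step 3: Other records total: 45
Step 4: Final sum = 31.45 + 45 = 76.45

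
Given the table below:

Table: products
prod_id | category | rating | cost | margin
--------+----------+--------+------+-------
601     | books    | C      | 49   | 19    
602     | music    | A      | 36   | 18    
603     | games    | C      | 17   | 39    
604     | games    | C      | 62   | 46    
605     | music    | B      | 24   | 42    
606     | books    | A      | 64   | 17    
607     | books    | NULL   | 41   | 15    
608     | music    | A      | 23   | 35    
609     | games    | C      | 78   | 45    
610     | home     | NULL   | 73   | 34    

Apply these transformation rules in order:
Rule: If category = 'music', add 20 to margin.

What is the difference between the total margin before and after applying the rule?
60

Step 1: Original sum of margin = 310
Step 2: 3 records have category = 'music'
Step 3: Each affected record changes by 20
Step 4: Total change = 3 × 20 = 60
Step 5: New sum = 310 + 60 = 370
Step 6: Difference = |370 - 310| = 60
        (Sum increased by 60)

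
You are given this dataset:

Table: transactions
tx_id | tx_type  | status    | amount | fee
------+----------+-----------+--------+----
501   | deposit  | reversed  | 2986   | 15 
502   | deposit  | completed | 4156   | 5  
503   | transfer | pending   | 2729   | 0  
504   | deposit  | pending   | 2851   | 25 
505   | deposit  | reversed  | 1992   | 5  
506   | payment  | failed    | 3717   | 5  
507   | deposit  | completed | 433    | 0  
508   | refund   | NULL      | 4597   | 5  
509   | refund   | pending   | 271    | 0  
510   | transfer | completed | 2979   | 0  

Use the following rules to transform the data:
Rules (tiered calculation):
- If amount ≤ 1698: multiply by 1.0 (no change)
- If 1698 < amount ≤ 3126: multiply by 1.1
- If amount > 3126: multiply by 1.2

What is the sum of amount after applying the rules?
30558.7

Step 1: Tier 1 (amount ≤ 1698): 2 records, sum = 704 × 1.0 = 704.0
Step 2: Tier 2 (1698 < amount ≤ 3126): 5 records, sum = 13537 × 1.1 = 14890.7
Step 3: Tier 3 (amount > 3126): 3 records, sum = 12470 × 1.2 = 14964.0
Step 4: Final sum = 704.0 + 14890.7 + 14964.0 = 30558.7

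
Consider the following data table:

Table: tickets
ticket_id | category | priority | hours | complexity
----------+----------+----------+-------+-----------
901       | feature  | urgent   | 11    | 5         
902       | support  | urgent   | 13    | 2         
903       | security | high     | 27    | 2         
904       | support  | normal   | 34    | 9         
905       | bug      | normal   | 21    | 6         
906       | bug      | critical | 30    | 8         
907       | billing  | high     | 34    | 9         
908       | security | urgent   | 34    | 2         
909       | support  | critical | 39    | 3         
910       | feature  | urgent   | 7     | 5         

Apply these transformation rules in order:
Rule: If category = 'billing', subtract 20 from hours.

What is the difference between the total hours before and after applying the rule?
20

Step 1: Original sum of hours = 250
Step 2: 1 records have category = 'billing'
Step 3: Each affected record changes by -20
Step 4: Total change = 1 × -20 = -20
Step 5: New sum = 250 + -20 = 230
Step 6: Difference = |230 - 250| = 20
        (Sum decreased by 20)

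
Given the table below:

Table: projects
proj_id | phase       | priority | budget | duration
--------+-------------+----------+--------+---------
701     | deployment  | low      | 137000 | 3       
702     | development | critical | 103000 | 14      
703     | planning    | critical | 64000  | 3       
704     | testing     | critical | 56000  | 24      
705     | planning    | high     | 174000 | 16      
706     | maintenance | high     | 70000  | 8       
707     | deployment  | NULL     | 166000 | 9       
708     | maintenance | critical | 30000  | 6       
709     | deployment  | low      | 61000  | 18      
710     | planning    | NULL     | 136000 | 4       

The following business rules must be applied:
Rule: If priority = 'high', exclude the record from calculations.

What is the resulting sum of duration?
81

Step 1: Identify records where priority = 'high'
Step 2: The excluded records sum to 24
Step 3: Original total duration = 105
Step 4: Remaining total = 105 - 24 = 81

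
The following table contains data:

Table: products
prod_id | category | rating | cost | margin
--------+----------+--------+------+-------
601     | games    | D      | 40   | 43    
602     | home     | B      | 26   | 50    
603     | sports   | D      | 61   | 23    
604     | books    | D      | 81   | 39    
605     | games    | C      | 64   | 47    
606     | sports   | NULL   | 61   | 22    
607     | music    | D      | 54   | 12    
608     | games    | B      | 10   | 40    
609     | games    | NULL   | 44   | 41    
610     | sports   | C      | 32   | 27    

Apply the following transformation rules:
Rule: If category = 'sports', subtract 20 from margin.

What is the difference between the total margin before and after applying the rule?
60

Step 1: Original sum of margin = 344
Step 2: 3 records have category = 'sports'
Step 3: Each affected record changes by -20
Step 4: Total change = 3 × -20 = -60
Step 5: New sum = 344 + -60 = 284
Step 6: Difference = |284 - 344| = 60
        (Sum decreased by 60)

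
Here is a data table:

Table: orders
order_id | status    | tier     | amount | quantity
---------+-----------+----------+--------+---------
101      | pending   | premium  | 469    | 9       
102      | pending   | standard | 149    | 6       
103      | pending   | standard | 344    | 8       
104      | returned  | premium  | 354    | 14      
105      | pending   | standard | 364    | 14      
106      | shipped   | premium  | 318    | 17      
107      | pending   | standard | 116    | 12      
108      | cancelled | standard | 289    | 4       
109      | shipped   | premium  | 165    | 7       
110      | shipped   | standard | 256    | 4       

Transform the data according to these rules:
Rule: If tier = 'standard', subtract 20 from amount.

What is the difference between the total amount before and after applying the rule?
120

Step 1: Original sum of amount = 2824
Step 2: 6 records have tier = 'standard'
Step 3: Each affected record changes by -20
Step 4: Total change = 6 × -20 = -120
Step 5: New sum = 2824 + -120 = 2704
Step 6: Difference = |2704 - 2824| = 120
        (Sum decreased by 120)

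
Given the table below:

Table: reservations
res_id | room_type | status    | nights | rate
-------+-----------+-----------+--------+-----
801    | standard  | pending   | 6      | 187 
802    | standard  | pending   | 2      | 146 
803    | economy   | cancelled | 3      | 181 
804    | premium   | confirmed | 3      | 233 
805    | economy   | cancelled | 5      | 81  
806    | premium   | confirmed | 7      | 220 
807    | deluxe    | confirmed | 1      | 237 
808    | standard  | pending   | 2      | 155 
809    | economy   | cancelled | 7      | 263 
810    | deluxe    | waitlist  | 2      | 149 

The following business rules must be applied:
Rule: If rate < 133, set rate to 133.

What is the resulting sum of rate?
1904

Step 1: 1 records have rate < 133
Step 2: These records originally summed to 81
Step 3: After setting to minimum: 1 × 133 = 133
Step 4: Unaffected records sum: 1771
Step 5: Final sum = 133 + 1771 = 1904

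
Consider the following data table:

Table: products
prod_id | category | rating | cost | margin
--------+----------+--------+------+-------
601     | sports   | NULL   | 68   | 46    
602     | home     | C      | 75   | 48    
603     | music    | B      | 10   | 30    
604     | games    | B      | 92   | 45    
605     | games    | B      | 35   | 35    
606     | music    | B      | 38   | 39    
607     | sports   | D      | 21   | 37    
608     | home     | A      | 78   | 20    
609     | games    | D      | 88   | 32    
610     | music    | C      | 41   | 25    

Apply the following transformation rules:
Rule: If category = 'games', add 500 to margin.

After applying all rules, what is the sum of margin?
1857

Step 1: Count records where category = 'games': 3
Step 2: Total bonus added: 3 × 500 = 1500
Step 3: Original sum of margin: 357
Step 4: Final sum = 357 + 1500 = 1857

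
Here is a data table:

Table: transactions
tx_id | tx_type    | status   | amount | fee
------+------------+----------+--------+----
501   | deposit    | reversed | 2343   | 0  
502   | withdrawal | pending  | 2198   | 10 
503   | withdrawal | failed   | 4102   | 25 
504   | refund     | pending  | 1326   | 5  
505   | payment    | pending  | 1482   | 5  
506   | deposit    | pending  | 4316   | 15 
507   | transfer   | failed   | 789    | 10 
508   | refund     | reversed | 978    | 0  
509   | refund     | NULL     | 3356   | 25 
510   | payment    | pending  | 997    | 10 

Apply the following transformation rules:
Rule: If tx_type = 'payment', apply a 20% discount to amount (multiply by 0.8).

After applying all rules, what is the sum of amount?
21391.2

Step 1: Records with tx_type = 'payment' have total amount = 2479
Step 2: Apply multiplier: 2479 × 0.8 = 1983.2
Step 3: Other records total: 19408
Step 4: Final sum = 1983.2 + 19408 = 21391.2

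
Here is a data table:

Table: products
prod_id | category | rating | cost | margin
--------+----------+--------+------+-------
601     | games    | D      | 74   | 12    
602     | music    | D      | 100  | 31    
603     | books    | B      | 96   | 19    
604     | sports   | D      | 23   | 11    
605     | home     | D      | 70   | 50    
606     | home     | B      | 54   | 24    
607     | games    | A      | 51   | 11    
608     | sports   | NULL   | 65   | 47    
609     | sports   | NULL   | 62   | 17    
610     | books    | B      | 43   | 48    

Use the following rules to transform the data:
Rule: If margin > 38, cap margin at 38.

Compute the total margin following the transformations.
239

Step 1: 3 records have margin > 38
Step 2: These records originally summed to 145
Step 3: After capping: 3 × 38 = 114
Step 4: Unaffected records sum: 125
Step 5: Final sum = 114 + 125 = 239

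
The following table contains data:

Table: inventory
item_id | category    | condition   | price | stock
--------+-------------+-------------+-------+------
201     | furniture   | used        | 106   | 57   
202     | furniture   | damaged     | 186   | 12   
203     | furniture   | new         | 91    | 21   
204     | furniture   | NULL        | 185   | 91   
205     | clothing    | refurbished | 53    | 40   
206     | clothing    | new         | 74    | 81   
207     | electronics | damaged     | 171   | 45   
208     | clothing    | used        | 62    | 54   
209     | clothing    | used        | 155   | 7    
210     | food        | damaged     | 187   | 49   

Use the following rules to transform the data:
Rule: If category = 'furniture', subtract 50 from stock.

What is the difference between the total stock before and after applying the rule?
200

Step 1: Original sum of stock = 457
Step 2: 4 records have category = 'furniture'
Step 3: Each affected record changes by -50
Step 4: Total change = 4 × -50 = -200
Step 5: New sum = 457 + -200 = 257
Step 6: Difference = |257 - 457| = 200
        (Sum decreased by 200)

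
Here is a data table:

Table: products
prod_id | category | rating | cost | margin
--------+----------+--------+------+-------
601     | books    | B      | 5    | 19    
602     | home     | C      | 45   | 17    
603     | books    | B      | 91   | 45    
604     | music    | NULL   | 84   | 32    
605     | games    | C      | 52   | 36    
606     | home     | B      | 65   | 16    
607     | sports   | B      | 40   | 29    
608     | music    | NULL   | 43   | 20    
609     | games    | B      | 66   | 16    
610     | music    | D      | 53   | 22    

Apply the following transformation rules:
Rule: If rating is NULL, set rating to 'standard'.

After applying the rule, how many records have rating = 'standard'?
2

Step 1: Count records where rating IS NULL
Step 2: Found 2 records with NULL rating
Step 3: These records will have rating set to 'standard'
Step 4: Records already having rating = 'standard': 0
Step 5: Answer: 2 + 0 = 2 records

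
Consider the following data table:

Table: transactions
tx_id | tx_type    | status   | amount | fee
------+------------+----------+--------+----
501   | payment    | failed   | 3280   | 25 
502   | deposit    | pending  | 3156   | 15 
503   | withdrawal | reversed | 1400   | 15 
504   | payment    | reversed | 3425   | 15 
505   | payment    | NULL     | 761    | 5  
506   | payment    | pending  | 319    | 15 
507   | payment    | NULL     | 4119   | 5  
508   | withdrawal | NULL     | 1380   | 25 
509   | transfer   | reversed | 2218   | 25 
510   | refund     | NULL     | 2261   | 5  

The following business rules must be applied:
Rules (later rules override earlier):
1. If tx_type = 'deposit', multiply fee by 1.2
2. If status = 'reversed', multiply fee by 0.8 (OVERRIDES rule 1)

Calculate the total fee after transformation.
142.0

Step 1: Rule 2 takes priority for records with status = 'reversed'
  - 3 records: 55 × 0.8 = 44.0
Step 2: Rule 1 applies to remaining records with tx_type = 'deposit'
  - 1 records: 15 × 1.2 = 18.0
Step 3: Other records unchanged: 80
Step 4: Final sum = 44.0 + 18.0 + 80 = 142.0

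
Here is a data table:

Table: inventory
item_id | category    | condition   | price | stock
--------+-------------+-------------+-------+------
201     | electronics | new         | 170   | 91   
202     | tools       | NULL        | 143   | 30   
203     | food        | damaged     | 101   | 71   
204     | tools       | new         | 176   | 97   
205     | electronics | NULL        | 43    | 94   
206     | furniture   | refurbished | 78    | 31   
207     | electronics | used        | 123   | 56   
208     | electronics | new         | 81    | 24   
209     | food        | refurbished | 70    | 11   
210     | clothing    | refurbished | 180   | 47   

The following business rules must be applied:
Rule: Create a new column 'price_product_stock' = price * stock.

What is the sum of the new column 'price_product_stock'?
68525

Step 1: For each record, compute price * stock
Example calculations:
  170 * 91 = 15470
  143 * 30 = 4290
  101 * 71 = 7171
  ...
Step 2: Sum all derived values
Step 3: Total = 68525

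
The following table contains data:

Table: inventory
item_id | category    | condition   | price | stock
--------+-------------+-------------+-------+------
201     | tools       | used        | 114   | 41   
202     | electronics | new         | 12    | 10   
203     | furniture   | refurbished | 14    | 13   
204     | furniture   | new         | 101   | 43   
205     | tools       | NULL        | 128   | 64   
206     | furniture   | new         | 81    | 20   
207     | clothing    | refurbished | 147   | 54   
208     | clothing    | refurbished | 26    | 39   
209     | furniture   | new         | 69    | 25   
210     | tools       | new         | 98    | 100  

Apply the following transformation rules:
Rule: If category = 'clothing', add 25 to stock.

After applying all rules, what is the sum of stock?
459

Step 1: Count records where category = 'clothing': 2
Step 2: Total bonus added: 2 × 25 = 50
Step 3: Original sum of stock: 409
Step 4: Final sum = 409 + 50 = 459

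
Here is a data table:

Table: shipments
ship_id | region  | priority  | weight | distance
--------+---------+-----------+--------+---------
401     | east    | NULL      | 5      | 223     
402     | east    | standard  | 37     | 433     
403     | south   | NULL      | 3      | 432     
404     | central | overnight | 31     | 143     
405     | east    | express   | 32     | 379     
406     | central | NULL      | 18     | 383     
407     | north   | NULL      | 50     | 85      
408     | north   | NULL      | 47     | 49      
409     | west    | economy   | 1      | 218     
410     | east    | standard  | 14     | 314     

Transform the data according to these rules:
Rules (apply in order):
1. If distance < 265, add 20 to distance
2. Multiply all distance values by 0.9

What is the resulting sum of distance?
2483.1

Step 1: Apply Rule 1 - Add 20 to records with distance < 265
  - 5 records affected: 718 + (5 × 20) = 818
  - Unaffected records: 1941
  - Sum after Rule 1: 2759
Step 2: Apply Rule 2 - Multiply all by 0.9
  - 2759 × 0.9 = 2483.1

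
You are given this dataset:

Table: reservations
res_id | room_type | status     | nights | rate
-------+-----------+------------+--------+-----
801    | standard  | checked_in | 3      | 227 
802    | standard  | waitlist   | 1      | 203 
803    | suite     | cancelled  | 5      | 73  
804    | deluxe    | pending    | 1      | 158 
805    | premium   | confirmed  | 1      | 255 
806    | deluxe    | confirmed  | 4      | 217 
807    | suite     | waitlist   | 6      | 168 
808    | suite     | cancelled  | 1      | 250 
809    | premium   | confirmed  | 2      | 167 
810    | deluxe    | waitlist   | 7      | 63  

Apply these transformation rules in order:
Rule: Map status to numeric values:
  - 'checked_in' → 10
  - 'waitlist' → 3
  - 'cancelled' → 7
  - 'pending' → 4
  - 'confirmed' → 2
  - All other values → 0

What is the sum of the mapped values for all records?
43

Step 1: Apply mapping to each record
Step 2: Count by status:
  'checked_in': 1 records × 10 = 10
  'waitlist': 3 records × 3 = 9
  'cancelled': 2 records × 7 = 14
  'pending': 1 records × 4 = 4
  'confirmed': 3 records × 2 = 6
Step 3: Sum all mapped values = 43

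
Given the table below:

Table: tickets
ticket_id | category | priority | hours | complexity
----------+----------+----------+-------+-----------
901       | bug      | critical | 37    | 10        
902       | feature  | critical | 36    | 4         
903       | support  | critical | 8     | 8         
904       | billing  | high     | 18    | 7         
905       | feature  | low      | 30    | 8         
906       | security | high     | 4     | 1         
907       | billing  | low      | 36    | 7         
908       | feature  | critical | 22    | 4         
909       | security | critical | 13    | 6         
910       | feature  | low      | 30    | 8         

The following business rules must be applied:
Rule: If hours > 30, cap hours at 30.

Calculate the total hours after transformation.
215

Step 1: 3 records have hours > 30
Step 2: These records originally summed to 109
Step 3: After capping: 3 × 30 = 90
Step 4: Unaffected records sum: 125
Step 5: Final sum = 90 + 125 = 215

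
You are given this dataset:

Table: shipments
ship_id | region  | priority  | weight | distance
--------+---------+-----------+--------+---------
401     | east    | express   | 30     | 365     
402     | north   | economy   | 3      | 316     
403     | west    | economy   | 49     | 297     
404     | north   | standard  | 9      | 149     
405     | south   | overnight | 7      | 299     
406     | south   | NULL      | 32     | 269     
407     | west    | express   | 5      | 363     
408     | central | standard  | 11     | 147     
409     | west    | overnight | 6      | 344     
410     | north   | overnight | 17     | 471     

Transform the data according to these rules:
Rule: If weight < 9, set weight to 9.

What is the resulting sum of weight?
184

Step 1: 4 records have weight < 9
Step 2: These records originally summed to 21
Step 3: After setting to minimum: 4 × 9 = 36
Step 4: Unaffected records sum: 148
Step 5: Final sum = 36 + 148 = 184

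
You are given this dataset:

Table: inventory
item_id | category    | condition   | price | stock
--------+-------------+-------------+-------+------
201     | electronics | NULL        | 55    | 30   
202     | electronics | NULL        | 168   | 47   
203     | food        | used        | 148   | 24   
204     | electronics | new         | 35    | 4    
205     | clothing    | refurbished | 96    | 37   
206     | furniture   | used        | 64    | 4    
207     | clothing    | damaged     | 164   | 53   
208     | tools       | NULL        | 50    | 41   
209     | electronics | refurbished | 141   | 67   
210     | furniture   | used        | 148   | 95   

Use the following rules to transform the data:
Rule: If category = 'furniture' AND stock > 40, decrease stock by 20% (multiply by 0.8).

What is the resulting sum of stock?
383.0

Step 1: Find records where category = 'furniture' AND stock > 40
Step 2: 1 records match, summing to 95
Step 3: After multiplier: 95 × 0.8 = 76.0
Step 4: Unaffected records sum: 307
Step 5: Final sum = 76.0 + 307 = 383.0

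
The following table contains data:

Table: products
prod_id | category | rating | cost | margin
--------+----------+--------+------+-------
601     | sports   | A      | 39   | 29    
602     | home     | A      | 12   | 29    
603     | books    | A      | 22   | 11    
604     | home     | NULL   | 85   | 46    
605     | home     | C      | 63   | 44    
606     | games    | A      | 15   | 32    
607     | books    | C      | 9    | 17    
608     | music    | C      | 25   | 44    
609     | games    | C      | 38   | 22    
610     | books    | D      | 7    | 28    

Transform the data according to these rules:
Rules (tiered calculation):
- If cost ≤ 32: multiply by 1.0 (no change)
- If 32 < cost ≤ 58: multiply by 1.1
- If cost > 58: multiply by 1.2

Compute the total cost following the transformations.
352.3

Step 1: Tier 1 (cost ≤ 32): 6 records, sum = 90 × 1.0 = 90.0
Step 2: Tier 2 (32 < cost ≤ 58): 2 records, sum = 77 × 1.1 = 84.7
Step 3: Tier 3 (cost > 58): 2 records, sum = 148 × 1.2 = 177.6
Step 4: Final sum = 90.0 + 84.7 + 177.6 = 352.3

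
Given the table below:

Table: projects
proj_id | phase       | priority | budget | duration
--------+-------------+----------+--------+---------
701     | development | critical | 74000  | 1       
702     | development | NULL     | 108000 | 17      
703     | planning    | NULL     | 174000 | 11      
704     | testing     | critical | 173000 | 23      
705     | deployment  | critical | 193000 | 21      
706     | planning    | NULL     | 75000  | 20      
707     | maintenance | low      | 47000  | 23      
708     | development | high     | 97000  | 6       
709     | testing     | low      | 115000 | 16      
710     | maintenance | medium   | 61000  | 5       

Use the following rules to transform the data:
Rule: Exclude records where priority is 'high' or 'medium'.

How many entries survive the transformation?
8

Step 1: Count records to exclude
  - 1 (high) + 1 (medium) = 2 records
Step 2: Total records: 10
Step 3: Remaining = 10 - 2 = 8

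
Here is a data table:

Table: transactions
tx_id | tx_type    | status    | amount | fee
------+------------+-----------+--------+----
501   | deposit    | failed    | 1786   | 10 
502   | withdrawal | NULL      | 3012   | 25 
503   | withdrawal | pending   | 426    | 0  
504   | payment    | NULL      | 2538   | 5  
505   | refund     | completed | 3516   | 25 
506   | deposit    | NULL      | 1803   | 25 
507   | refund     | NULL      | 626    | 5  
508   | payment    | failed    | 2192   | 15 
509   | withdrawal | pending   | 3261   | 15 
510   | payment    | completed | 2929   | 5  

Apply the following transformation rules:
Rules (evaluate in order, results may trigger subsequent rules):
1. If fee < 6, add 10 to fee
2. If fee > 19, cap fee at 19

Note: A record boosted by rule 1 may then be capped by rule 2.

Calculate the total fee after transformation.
152

Step 1: Apply rule 1 to records with fee < 6
  - 4 records get bonus of 10
  - Of these, 0 records then exceed 19 and get capped
Step 2: Apply rule 2 to records with fee > 19
  - 3 records (original) are capped
Step 3: Calculate final sum = 152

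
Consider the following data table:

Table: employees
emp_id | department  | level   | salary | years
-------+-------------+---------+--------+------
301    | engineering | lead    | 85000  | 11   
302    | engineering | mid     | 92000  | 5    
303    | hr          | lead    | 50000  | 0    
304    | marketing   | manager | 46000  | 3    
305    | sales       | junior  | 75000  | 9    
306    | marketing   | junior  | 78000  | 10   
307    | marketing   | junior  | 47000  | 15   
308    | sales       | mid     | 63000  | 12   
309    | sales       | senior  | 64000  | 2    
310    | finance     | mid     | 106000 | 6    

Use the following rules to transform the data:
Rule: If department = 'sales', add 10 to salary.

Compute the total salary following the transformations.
706030

Step 1: Count records where department = 'sales': 3
Step 2: Total bonus added: 3 × 10 = 30
Step 3: Original sum of salary: 706000
Step 4: Final sum = 706000 + 30 = 706030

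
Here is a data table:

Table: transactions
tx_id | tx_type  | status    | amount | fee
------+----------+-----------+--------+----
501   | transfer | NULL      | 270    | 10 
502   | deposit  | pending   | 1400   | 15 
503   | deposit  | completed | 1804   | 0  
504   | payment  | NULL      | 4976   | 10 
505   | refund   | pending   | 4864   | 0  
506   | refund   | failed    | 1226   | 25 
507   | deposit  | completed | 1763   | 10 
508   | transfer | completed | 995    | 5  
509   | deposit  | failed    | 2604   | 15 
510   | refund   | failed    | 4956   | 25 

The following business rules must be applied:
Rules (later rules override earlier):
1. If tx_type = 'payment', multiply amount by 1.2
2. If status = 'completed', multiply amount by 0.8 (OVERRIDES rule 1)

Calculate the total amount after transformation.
24940.8

Step 1: Rule 2 takes priority for records with status = 'completed'
  - 3 records: 4562 × 0.8 = 3649.6
Step 2: Rule 1 applies to remaining records with tx_type = 'payment'
  - 1 records: 4976 × 1.2 = 5971.2
Step 3: Other records unchanged: 15320
Step 4: Final sum = 3649.6 + 5971.2 + 15320 = 24940.8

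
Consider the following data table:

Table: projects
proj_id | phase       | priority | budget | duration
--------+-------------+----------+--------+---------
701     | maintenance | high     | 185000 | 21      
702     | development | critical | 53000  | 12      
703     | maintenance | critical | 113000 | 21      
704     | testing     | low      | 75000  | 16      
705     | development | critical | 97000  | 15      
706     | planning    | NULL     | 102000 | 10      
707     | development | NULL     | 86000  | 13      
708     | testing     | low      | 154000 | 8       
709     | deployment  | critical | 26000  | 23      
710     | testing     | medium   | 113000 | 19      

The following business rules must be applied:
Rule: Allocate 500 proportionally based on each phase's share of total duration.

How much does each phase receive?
deployment: 72.78, development: 126.58, maintenance: 132.91, planning: 31.65, testing: 136.08

Step 1: Calculate total duration = 158
Step 2: Calculate each phase's proportion:
  deployment: 23/158 = 14.56% → 72.78
  development: 40/158 = 25.32% → 126.58
  maintenance: 42/158 = 26.58% → 132.91
  planning: 10/158 = 6.33% → 31.65
  testing: 43/158 = 27.22% → 136.08
Step 3: Verify: sum of allocations ≈ 500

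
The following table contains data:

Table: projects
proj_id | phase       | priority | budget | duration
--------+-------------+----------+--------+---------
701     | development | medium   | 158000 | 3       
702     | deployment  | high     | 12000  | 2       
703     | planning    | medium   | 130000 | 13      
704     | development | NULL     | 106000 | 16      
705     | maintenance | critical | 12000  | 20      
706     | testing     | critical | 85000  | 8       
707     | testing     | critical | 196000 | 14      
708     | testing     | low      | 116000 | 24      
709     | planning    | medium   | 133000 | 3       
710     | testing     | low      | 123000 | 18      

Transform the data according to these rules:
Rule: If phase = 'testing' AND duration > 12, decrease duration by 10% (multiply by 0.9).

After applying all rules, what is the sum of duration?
115.4

Step 1: Find records where phase = 'testing' AND duration > 12
Step 2: 3 records match, summing to 56
Step 3: After multiplier: 56 × 0.9 = 50.4
Step 4: Unaffected records sum: 65
Step 5: Final sum = 50.4 + 65 = 115.4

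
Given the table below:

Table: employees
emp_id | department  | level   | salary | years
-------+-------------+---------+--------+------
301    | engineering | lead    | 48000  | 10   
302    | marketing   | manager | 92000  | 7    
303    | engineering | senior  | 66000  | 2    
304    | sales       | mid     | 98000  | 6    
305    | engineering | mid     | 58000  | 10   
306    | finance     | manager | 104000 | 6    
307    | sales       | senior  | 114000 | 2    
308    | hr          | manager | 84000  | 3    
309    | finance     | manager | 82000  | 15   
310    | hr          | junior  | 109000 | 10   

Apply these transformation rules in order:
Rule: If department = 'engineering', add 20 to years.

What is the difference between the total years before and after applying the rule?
60

Step 1: Original sum of years = 71
Step 2: 3 records have department = 'engineering'
Step 3: Each affected record changes by 20
Step 4: Total change = 3 × 20 = 60
Step 5: New sum = 71 + 60 = 131
Step 6: Difference = |131 - 71| = 60
        (Sum increased by 60)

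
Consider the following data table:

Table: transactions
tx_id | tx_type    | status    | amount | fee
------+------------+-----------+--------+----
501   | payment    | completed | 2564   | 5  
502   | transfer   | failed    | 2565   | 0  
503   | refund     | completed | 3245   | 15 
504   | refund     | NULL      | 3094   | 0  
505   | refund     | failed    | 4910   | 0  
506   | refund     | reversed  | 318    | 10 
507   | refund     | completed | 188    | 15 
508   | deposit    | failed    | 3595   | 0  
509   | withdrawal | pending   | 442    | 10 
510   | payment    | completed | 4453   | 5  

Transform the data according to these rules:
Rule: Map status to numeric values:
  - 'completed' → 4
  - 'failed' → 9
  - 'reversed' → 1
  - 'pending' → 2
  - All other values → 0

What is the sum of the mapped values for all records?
46

Step 1: Apply mapping to each record
Step 2: Count by status:
  'completed': 4 records × 4 = 16
  'failed': 3 records × 9 = 27
  'reversed': 1 records × 1 = 1
  'pending': 1 records × 2 = 2
Step 3: Sum all mapped values = 46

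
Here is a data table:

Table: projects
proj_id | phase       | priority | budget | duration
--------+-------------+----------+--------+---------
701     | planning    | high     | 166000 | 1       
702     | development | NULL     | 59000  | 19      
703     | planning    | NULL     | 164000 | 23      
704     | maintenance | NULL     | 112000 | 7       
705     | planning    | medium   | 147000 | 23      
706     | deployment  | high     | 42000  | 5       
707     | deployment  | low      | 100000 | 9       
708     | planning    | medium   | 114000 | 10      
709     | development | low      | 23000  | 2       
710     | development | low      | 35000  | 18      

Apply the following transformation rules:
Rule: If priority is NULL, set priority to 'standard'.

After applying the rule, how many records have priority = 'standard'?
3

Step 1: Count records where priority IS NULL
Step 2: Found 3 records with NULL priority
Step 3: These records will have priority set to 'standard'
Step 4: Records already having priority = 'standard': 0
Step 5: Answer: 3 + 0 = 3 records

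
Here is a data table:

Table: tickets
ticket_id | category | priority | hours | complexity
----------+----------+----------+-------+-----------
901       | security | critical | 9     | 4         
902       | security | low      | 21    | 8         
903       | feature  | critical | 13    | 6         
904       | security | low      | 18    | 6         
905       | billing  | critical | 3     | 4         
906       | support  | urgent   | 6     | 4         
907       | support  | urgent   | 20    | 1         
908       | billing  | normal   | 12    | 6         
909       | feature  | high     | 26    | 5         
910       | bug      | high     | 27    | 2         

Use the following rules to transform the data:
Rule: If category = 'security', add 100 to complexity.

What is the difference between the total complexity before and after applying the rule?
300

Step 1: Original sum of complexity = 46
Step 2: 3 records have category = 'security'
Step 3: Each affected record changes by 100
Step 4: Total change = 3 × 100 = 300
Step 5: New sum = 46 + 300 = 346
Step 6: Difference = |346 - 46| = 300
        (Sum increased by 300)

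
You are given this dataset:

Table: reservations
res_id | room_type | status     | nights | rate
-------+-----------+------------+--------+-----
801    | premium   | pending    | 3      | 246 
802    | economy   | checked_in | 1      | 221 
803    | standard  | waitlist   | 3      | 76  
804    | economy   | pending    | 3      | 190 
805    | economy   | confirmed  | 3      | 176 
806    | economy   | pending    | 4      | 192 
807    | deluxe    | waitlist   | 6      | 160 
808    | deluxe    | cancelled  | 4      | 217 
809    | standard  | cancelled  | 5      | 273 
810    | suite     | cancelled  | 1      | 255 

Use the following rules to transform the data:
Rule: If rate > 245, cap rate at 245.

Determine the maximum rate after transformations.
245

Step 1: Original maximum rate = 273
Step 2: Apply cap at 245
Step 3: 3 records had rate > 245 and were capped
Step 4: Maximum after transformation = 245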